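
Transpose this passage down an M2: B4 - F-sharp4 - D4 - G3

A4 E4 C4 F3

B4 becomes A4
F#4 becomes E4
D4 becomes C4
G3 becomes F3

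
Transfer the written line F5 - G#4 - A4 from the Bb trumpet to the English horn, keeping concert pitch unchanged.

Bb5 C#5 D5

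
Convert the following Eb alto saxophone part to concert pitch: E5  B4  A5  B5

Written C4 on the Eb alto saxophone sounds as Eb3, a major sixth lower; apply that shift to every note.
E5 to G4
B4 to D4
A5 to C5
B5 to D5

G4 D4 C5 D5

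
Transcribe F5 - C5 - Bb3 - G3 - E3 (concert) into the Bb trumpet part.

G5 D5 C4 A3 F#3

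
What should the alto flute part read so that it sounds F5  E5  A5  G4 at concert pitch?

Bb5 A5 D6 C5

Written C4 sounds as G3 on the alto flute, so concert pitches are written a perfect fourth up.
F5 becomes Bb5
E5 becomes A5
A5 becomes D6
G4 becomes C5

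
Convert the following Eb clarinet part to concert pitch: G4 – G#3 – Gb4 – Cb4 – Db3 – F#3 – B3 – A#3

Bb4 B3 Bbb4 Ebb4 Fb3 A3 D4 C#4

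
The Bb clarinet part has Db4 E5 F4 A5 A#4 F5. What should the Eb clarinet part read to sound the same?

Ab3 B4 C4 E5 E#4 C5

First find concert pitch: the Bb clarinet sounds a major second below written, so Db4 E5 F4 A5 A#4 F5 sounds Cb4 D5 Eb4 G5 G#4 Eb5.
Then write for Eb clarinet: it sounds a minor third above written, so the part must be a minor third below concert.
Cb4 → Ab3
D5 → B4
Eb4 → C4
G5 → E5
G#4 → E#4
Eb5 → C5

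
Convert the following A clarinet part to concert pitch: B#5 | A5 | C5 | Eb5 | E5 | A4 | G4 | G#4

Written C4 on the A clarinet sounds as A3, a minor third lower; apply that shift to every note.
B#5 -> G##5
A5 -> F#5
C5 -> A4
Eb5 -> C5
E5 -> C#5
A4 -> F#4
G4 -> E4
G#4 -> E#4

G##5 F#5 A4 C5 C#5 F#4 E4 E#4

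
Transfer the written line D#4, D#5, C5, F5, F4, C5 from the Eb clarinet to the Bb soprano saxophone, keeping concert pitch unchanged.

First find concert pitch: the Eb clarinet sounds a minor third above written, so D#4 D#5 C5 F5 F4 C5 sounds F#4 F#5 Eb5 Ab5 Ab4 Eb5.
Then write for Bb soprano saxophone: it sounds a major second below written, so the part must be a major second above concert.
F#4 → G#4
F#5 → G#5
Eb5 → F5
Ab5 → Bb5
Ab4 → Bb4
Eb5 → F5

G#4 G#5 F5 Bb5 Bb4 F5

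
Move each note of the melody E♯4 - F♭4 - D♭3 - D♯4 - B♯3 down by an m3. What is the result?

E#4 to C##4
Fb4 to Db4
Db3 to Bb2
D#4 to B#3
B#3 to G##3

C##4 Db4 Bb2 B#3 G##3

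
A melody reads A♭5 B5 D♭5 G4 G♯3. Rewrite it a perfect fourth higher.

Db6 E6 Gb5 C5 C#4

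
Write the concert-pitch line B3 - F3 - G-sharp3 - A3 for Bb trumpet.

C#4 G3 A#3 B3

Written C4 sounds as Bb3 on the Bb trumpet, so concert pitches are written a major second up.
B3 -> C#4
F3 -> G3
G#3 -> A#3
A3 -> B3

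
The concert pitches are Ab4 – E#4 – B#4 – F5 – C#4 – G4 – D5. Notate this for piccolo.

Ab3 E#3 B#3 F4 C#3 G3 D4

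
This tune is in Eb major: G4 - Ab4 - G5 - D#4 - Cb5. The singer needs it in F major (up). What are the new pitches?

A4 Bb4 A5 E#4 Db5

Eb major to F major up is a major second, so every note moves up by that interval.
G4 gives A4
Ab4 gives Bb4
G5 gives A5
D#4 gives E#4
Cb5 gives Db5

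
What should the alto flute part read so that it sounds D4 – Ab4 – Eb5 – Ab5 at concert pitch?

Written C4 sounds as G3 on the alto flute, so concert pitches are written a perfect fourth up.
D4 gives G4
Ab4 gives Db5
Eb5 gives Ab5
Ab5 gives Db6

G4 Db5 Ab5 Db6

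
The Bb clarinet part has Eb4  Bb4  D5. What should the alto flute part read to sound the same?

Gb4 Db5 F5

First find concert pitch: the Bb clarinet sounds a major second below written, so Eb4 Bb4 D5 sounds Db4 Ab4 C5.
Then write for alto flute: it sounds a perfect fourth below written, so the part must be a perfect fourth above concert.
Db4 → Gb4
Ab4 → Db5
C5 → F5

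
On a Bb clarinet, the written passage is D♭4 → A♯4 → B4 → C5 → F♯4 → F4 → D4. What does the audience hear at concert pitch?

Written C4 on the Bb clarinet sounds as Bb3, a major second lower; apply that shift to every note.
Db4 to Cb4
A#4 to G#4
B4 to A4
C5 to Bb4
F#4 to E4
F4 to Eb4
D4 to C4

Cb4 G#4 A4 Bb4 E4 Eb4 C4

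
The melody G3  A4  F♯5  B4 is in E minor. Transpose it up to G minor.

Bb3 C5 A5 D5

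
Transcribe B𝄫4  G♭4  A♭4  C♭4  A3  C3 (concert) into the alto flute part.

Written C4 sounds as G3 on the alto flute, so concert pitches are written a perfect fourth up.
Bbb4 -> Ebb5
Gb4 -> Cb5
Ab4 -> Db5
Cb4 -> Fb4
A3 -> D4
C3 -> F3

Ebb5 Cb5 Db5 Fb4 D4 F3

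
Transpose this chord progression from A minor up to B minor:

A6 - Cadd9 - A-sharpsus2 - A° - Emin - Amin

A minor up to B minor is a major second; each chord root moves by that interval while the quality stays the same.
A6: root A up a major second → B, giving B6.
Cadd9: root C up a major second → D, giving Dadd9.
A-sharpsus2: root A-sharp up a major second → B#, giving B#sus2.
A°: root A up a major second → B, giving B°.
Emin: root E up a major second → F#, giving F#min.
Amin: root A up a major second → B, giving Bmin.

B6 Dadd9 B#sus2 B° F#min Bmin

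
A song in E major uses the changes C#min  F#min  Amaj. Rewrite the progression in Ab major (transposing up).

Fmin Bbmin Dbmaj

E major up to Ab major is a diminished fourth; each chord root moves by that interval while the quality stays the same.
C#min: root C# up a diminished fourth → F, giving Fmin.
F#min: root F# up a diminished fourth → Bb, giving Bbmin.
Amaj: root A up a diminished fourth → Db, giving Dbmaj.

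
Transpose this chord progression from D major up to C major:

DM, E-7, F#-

D major up to C major is a minor seventh; each chord root moves by that interval while the quality stays the same.
DM: root D up a minor seventh → C, giving CM.
E-7: root E up a minor seventh → D, giving D-7.
F#-: root F# up a minor seventh → E, giving E-.

CM D-7 E-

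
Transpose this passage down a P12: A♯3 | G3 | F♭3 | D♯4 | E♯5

D#2 C2 Bbb1 G#2 A#3

A#3 to D#2
G3 to C2
Fb3 to Bbb1
D#4 to G#2
E#5 to A#3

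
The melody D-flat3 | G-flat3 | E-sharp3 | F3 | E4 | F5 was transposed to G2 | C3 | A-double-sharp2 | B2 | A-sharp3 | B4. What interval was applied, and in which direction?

down a diminished fifth

Take the first pair: Db3 → G2. D to G spans 5 letter names, so the interval is some kind of fifth.
G2 to Db3 is 6 semitones, which makes it a diminished fifth; the second version is lower, so the direction is down.
Checking another pair — F5 → B4 — gives the same interval.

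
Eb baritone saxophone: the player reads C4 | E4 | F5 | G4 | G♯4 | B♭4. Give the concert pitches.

Eb2 G2 Ab3 Bb2 B2 Db3

The Eb baritone saxophone sounds a major thirteenth below written, so transpose each written note down a major thirteenth.
C4 gives Eb2
E4 gives G2
F5 gives Ab3
G4 gives Bb2
G#4 gives B2
Bb4 gives Db3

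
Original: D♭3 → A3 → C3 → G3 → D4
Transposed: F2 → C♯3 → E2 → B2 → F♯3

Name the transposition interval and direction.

down a minor sixth

Take the first pair: Db3 → F2. D to F spans 6 letter names, so the interval is some kind of sixth.
F2 to Db3 is 8 semitones, which makes it a minor sixth; the second version is lower, so the direction is down.
Checking another pair — D4 → F#3 — gives the same interval.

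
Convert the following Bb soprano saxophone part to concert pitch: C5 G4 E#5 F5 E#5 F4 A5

The Bb soprano saxophone sounds a major second below written, so transpose each written note down a major second.
C5 gives Bb4
G4 gives F4
E#5 gives D#5
F5 gives Eb5
E#5 gives D#5
F4 gives Eb4
A5 gives G5

Bb4 F4 D#5 Eb5 D#5 Eb4 G5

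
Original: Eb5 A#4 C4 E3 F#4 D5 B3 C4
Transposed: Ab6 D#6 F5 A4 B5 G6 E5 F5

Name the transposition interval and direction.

up a perfect eleventh

From Eb5 to Ab6 is 11 letter names — an eleventh of some quality.
Eb5 to Ab6 is 17 semitones, which makes it a perfect eleventh; the second version is higher, so the direction is up.
Checking another pair — C4 → F5 — gives the same interval.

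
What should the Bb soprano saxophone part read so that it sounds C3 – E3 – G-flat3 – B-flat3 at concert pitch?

D3 F#3 Ab3 C4

Written C4 sounds as Bb3 on the Bb soprano saxophone, so concert pitches are written a major second up.
C3 → D3
E3 → F#3
Gb3 → Ab3
Bb3 → C4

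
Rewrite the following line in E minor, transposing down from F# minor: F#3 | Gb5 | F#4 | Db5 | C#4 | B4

From F# down to E is a major second; apply that to each pitch.
F#3 gives E3
Gb5 gives Fb5
F#4 gives E4
Db5 gives Cb5
C#4 gives B3
B4 gives A4

E3 Fb5 E4 Cb5 B3 A4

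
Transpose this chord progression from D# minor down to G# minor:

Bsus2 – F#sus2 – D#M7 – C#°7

Esus2 Bsus2 G#M7 F#°7

D# minor down to G# minor is a perfect fifth; each chord root moves by that interval while the quality stays the same.
Bsus2: root B down a perfect fifth → E, giving Esus2.
F#sus2: root F# down a perfect fifth → B, giving Bsus2.
D#M7: root D# down a perfect fifth → G#, giving G#M7.
C#°7: root C# down a perfect fifth → F#, giving F#°7.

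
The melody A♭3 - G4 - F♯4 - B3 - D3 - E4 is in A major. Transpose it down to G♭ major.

Gbb3 Fb4 Eb4 Ab3 Cb3 Db4

From A down to G♭ is an augmented second; apply that to each pitch.
Ab3 to Gbb3
G4 to Fb4
F#4 to Eb4
B3 to Ab3
D3 to Cb3
E4 to Db4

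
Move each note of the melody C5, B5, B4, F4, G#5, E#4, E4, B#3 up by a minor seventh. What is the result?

Bb5 A6 A5 Eb5 F#6 D#5 D5 A#4

C5 up a minor seventh is Bb5.
A minor seventh up from B5 gives A6.
A minor seventh up from B4 gives A5.
F4 up a minor seventh is Eb5.
G#5: a seventh up reaches F, and 10 semitones makes it F#6.
E#4: a seventh up reaches D, and 10 semitones makes it D#5.
E4 up a minor seventh is D5.
B#3: a seventh up reaches A, and 10 semitones makes it A#4.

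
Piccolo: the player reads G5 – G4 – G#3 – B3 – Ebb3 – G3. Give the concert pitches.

G6 G5 G#4 B4 Ebb4 G4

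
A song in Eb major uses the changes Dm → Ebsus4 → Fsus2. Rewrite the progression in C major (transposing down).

Bm Csus4 Dsus2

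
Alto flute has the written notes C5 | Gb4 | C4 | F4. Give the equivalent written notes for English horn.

First find concert pitch: the alto flute sounds a perfect fourth below written, so C5 Gb4 C4 F4 sounds G4 Db4 G3 C4.
Then write for English horn: it sounds a perfect fifth below written, so the part must be a perfect fifth above concert.
G4 → D5
Db4 → Ab4
G3 → D4
C4 → G4

D5 Ab4 D4 G4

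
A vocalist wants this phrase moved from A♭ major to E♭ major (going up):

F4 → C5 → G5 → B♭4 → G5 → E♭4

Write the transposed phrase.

C5 G5 D6 F5 D6 Bb4

A♭ major to E♭ major up is a perfect fifth, so every note moves up by that interval.
F4 -> C5
C5 -> G5
G5 -> D6
Bb4 -> F5
G5 -> D6
Eb4 -> Bb4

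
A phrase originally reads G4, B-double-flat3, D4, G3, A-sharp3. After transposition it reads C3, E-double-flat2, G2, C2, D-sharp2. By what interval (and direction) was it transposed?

down a perfect twelfth

From G4 to C3 is 12 letter names — a twelfth of some quality.
C3 to G4 is 19 semitones, which makes it a perfect twelfth; the second version is lower, so the direction is down.
Checking another pair — A#3 → D#2 — gives the same interval.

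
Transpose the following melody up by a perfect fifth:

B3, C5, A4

F#4 G5 E5

A perfect fifth up from B3 gives F#4.
C5 up a perfect fifth is G5.
A4 up a perfect fifth is E5.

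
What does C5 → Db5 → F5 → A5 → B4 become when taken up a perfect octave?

C5: an octave up reaches C, and 12 semitones makes it C6.
Db5: an octave up reaches D, and 12 semitones makes it Db6.
A perfect octave up from F5 gives F6.
A perfect octave up from A5 gives A6.
B4: an octave up reaches B, and 12 semitones makes it B5.

C6 Db6 F6 A6 B5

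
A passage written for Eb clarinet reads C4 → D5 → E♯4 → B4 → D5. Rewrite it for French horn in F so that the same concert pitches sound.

First find concert pitch: the Eb clarinet sounds a minor third above written, so C4 D5 E♯4 B4 D5 sounds Eb4 F5 G#4 D5 F5.
Then write for French horn in F: it sounds a perfect fifth below written, so the part must be a perfect fifth above concert.
Eb4 → Bb4
F5 → C6
G#4 → D#5
D5 → A5
F5 → C6

Bb4 C6 D#5 A5 C6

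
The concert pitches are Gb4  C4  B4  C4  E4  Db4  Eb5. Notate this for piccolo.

Written C4 sounds as C5 on the piccolo, so concert pitches are written a perfect octave down.
Gb4 -> Gb3
C4 -> C3
B4 -> B3
C4 -> C3
E4 -> E3
Db4 -> Db3
Eb5 -> Eb4

Gb3 C3 B3 C3 E3 Db3 Eb4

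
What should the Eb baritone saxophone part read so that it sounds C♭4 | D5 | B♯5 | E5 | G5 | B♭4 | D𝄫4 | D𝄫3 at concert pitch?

Ab5 B6 G##7 C#7 E7 G6 Bbb5 Bbb4

The Eb baritone saxophone sounds a major thirteenth below written, so the written part must be a major thirteenth above concert — transpose each note up.
Cb4 -> Ab5
D5 -> B6
B#5 -> G##7
E5 -> C#7
G5 -> E7
Bb4 -> G6
Dbb4 -> Bbb5
Dbb3 -> Bbb4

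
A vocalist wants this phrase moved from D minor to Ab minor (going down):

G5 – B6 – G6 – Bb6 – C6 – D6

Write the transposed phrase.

Db5 F6 Db6 Fb6 Gb5 Ab5

From D down to Ab is an augmented fourth; apply that to each pitch.
G5 -> Db5
B6 -> F6
G6 -> Db6
Bb6 -> Fb6
C6 -> Gb5
D6 -> Ab5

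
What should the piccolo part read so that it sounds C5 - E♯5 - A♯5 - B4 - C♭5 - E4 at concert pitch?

C4 E#4 A#4 B3 Cb4 E3

The piccolo sounds a perfect octave above written, so the written part must be a perfect octave below concert — transpose each note down.
C5 to C4
E#5 to E#4
A#5 to A#4
B4 to B3
Cb5 to Cb4
E4 to E3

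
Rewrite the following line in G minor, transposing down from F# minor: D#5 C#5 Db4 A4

E4 D4 Ebb3 Bb3

From F# down to G is a major seventh; apply that to each pitch.
D#5 becomes E4
C#5 becomes D4
Db4 becomes Ebb3
A4 becomes Bb3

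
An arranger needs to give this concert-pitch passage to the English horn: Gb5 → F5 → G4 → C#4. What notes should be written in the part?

Written C4 sounds as F3 on the English horn, so concert pitches are written a perfect fifth up.
Gb5 -> Db6
F5 -> C6
G4 -> D5
C#4 -> G#4

Db6 C6 D5 G#4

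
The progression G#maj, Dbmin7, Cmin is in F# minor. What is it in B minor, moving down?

C#maj Gbmin7 Fmin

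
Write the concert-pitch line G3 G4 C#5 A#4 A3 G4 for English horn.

Written C4 sounds as F3 on the English horn, so concert pitches are written a perfect fifth up.
G3 becomes D4
G4 becomes D5
C#5 becomes G#5
A#4 becomes E#5
A3 becomes E4
G4 becomes D5

D4 D5 G#5 E#5 E4 D5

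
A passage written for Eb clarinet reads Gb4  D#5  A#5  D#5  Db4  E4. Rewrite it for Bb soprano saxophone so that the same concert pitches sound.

Cb5 G#5 D#6 G#5 Gb4 A4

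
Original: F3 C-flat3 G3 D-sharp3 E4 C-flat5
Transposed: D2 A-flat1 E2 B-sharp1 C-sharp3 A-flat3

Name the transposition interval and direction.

down a minor tenth

From F3 to D2 is 10 letter names — a tenth of some quality.
D2 to F3 is 15 semitones, which makes it a minor tenth; the second version is lower, so the direction is down.
Checking another pair — Cb5 → Ab3 — gives the same interval.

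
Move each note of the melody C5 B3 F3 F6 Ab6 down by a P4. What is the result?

G4 F#3 C3 C6 Eb6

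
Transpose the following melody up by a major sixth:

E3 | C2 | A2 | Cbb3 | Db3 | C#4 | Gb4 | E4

C#4 A2 F#3 Abb3 Bb3 A#4 Eb5 C#5

A major sixth up from E3 gives C#4.
A major sixth up from C2 gives A2.
A2 up a major sixth is F#3.
A major sixth up from Cbb3 gives Abb3.
Db3: a sixth up reaches B, and 9 semitones makes it Bb3.
A major sixth up from C#4 gives A#4.
A major sixth up from Gb4 gives Eb5.
E4: a sixth up reaches C, and 9 semitones makes it C#5.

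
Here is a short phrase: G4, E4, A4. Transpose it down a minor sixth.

A minor sixth down from G4 gives B3.
E4: a sixth down reaches G, and 8 semitones makes it G#3.
A4 down a minor sixth is C#4.

B3 G#3 C#4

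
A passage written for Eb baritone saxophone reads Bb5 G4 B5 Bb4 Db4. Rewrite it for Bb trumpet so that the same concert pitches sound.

Eb4 C3 E4 Eb3 Gb2

First find concert pitch: the Eb baritone saxophone sounds a major thirteenth below written, so Bb5 G4 B5 Bb4 Db4 sounds Db4 Bb2 D4 Db3 Fb2.
Then write for Bb trumpet: it sounds a major second below written, so the part must be a major second above concert.
Db4 → Eb4
Bb2 → C3
D4 → E4
Db3 → Eb3
Fb2 → Gb2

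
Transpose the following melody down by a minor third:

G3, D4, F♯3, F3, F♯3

E3 B3 D#3 D3 D#3

A minor third down from G3 gives E3.
A minor third down from D4 gives B3.
F#3: a third down reaches D, and 3 semitones makes it D#3.
A minor third down from F3 gives D3.
A minor third down from F#3 gives D#3.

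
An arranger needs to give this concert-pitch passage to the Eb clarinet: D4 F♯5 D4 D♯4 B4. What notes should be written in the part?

B3 D#5 B3 B#3 G#4

Written C4 sounds as Eb4 on the Eb clarinet, so concert pitches are written a minor third down.
D4 becomes B3
F#5 becomes D#5
D4 becomes B3
D#4 becomes B#3
B4 becomes G#4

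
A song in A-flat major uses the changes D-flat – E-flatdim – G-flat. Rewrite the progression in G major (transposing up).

A-flat major up to G major is a major seventh; each chord root moves by that interval while the quality stays the same.
D-flat: root D-flat up a major seventh → C, giving C.
E-flatdim: root E-flat up a major seventh → D, giving Ddim.
G-flat: root G-flat up a major seventh → F, giving F.

C Ddim F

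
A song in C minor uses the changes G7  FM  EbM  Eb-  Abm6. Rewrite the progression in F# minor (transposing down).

C#7 BM AM A- Dm6

C minor down to F# minor is a diminished fifth; each chord root moves by that interval while the quality stays the same.
G7: root G down a diminished fifth → C#, giving C#7.
FM: root F down a diminished fifth → B, giving BM.
EbM: root Eb down a diminished fifth → A, giving AM.
Eb-: root Eb down a diminished fifth → A, giving A-.
Abm6: root Ab down a diminished fifth → D, giving Dm6.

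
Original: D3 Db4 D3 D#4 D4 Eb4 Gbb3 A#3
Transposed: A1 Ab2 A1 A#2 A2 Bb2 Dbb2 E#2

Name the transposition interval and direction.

down a perfect eleventh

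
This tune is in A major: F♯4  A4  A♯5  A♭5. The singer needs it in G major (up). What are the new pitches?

From A up to G is a minor seventh; apply that to each pitch.
F#4 → E5
A4 → G5
A#5 → G#6
Ab5 → Gb6

E5 G5 G#6 Gb6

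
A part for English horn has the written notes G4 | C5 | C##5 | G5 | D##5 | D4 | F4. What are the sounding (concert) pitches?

The English horn sounds a perfect fifth below written, so transpose each written note down a perfect fifth.
G4 -> C4
C5 -> F4
C##5 -> F##4
G5 -> C5
D##5 -> G##4
D4 -> G3
F4 -> Bb3

C4 F4 F##4 C5 G##4 G3 Bb3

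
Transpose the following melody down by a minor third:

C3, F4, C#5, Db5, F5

A2 D4 A#4 Bb4 D5

A minor third down from C3 gives A2.
A minor third down from F4 gives D4.
C#5: a third down reaches A, and 3 semitones makes it A#4.
Db5 down a minor third is Bb4.
A minor third down from F5 gives D5.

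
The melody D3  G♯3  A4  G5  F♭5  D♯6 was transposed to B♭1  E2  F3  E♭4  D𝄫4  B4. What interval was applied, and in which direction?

Take the first pair: D3 → Bb1. D to B spans 10 letter names, so the interval is some kind of tenth.
Bb1 to D3 is 16 semitones, which makes it a major tenth; the second version is lower, so the direction is down.
Checking another pair — D#6 → B4 — gives the same interval.

down a major tenth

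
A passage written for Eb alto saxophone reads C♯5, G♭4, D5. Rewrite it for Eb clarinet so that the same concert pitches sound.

C#4 Gb3 D4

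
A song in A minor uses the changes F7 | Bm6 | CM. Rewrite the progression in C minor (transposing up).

A minor up to C minor is a minor third; each chord root moves by that interval while the quality stays the same.
F7: root F up a minor third → Ab, giving Ab7.
Bm6: root B up a minor third → D, giving Dm6.
CM: root C up a minor third → Eb, giving EbM.

Ab7 Dm6 EbM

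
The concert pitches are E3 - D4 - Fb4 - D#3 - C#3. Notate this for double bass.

E4 D5 Fb5 D#4 C#4

The double bass sounds a perfect octave below written, so the written part must be a perfect octave above concert — transpose each note up.
E3 → E4
D4 → D5
Fb4 → Fb5
D#3 → D#4
C#3 → C#4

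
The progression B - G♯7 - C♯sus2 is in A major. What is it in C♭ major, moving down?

A major down to C♭ major is an augmented sixth; each chord root moves by that interval while the quality stays the same.
B: root B down an augmented sixth → Db, giving Db.
G♯7: root G♯ down an augmented sixth → Bb, giving Bb7.
C♯sus2: root C♯ down an augmented sixth → Eb, giving Ebsus2.

Db Bb7 Ebsus2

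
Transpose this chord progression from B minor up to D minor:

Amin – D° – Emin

Cmin F° Gmin

B minor up to D minor is a minor third; each chord root moves by that interval while the quality stays the same.
Amin: root A up a minor third → C, giving Cmin.
D°: root D up a minor third → F, giving F°.
Emin: root E up a minor third → G, giving Gmin.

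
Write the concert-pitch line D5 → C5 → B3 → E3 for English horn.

A5 G5 F#4 B3

The English horn sounds a perfect fifth below written, so the written part must be a perfect fifth above concert — transpose each note up.
D5 -> A5
C5 -> G5
B3 -> F#4
E3 -> B3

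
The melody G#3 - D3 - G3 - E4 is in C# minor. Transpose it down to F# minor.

C#3 G2 C3 A3

From C# down to F# is a perfect fifth; apply that to each pitch.
G#3 -> C#3
D3 -> G2
G3 -> C3
E4 -> A3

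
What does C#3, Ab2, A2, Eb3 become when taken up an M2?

D#3 Bb2 B2 F3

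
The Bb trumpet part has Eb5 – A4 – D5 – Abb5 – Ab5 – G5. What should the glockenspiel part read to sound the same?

Db3 G2 C3 Gbb3 Gb3 F3

First find concert pitch: the Bb trumpet sounds a major second below written, so Eb5 A4 D5 Abb5 Ab5 G5 sounds Db5 G4 C5 Gbb5 Gb5 F5.
Then write for glockenspiel: it sounds a perfect fifteenth above written, so the part must be a perfect fifteenth below concert.
Db5 → Db3
G4 → G2
C5 → C3
Gbb5 → Gbb3
Gb5 → Gb3
F5 → F3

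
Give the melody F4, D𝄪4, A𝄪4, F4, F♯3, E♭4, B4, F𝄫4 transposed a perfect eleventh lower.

C3 A##2 E##3 C3 C#2 Bb2 F#3 Cbb3

F4 down a perfect eleventh is C3.
D##4: an eleventh down reaches A, and 17 semitones makes it A##2.
A##4 down a perfect eleventh is E##3.
F4 down a perfect eleventh is C3.
F#3 down a perfect eleventh is C#2.
A perfect eleventh down from Eb4 gives Bb2.
A perfect eleventh down from B4 gives F#3.
A perfect eleventh down from Fbb4 gives Cbb3.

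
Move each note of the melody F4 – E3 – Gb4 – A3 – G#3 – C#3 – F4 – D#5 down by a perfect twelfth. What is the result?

Bb2 A1 Cb3 D2 C#2 F#1 Bb2 G#3

F4 -> Bb2
E3 -> A1
Gb4 -> Cb3
A3 -> D2
G#3 -> C#2
C#3 -> F#1
F4 -> Bb2
D#5 -> G#3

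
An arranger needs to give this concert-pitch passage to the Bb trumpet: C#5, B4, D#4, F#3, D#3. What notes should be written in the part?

Written C4 sounds as Bb3 on the Bb trumpet, so concert pitches are written a major second up.
C#5 becomes D#5
B4 becomes C#5
D#4 becomes E#4
F#3 becomes G#3
D#3 becomes E#3

D#5 C#5 E#4 G#3 E#3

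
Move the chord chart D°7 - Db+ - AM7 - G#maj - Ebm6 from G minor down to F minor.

C°7 Cb+ GM7 F#maj Dbm6

G minor down to F minor is a major second; each chord root moves by that interval while the quality stays the same.
D°7: root D down a major second → C, giving C°7.
Db+: root Db down a major second → Cb, giving Cb+.
AM7: root A down a major second → G, giving GM7.
G#maj: root G# down a major second → F#, giving F#maj.
Ebm6: root Eb down a major second → Db, giving Dbm6.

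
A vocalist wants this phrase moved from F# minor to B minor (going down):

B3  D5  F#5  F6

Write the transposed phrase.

E3 G4 B4 Bb5

F# minor to B minor down is a perfect fifth, so every note moves down by that interval.
B3 gives E3
D5 gives G4
F#5 gives B4
F6 gives Bb5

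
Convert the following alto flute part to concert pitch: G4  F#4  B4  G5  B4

D4 C#4 F#4 D5 F#4

Written C4 on the alto flute sounds as G3, a perfect fourth lower; apply that shift to every note.
G4 becomes D4
F#4 becomes C#4
B4 becomes F#4
G5 becomes D5
B4 becomes F#4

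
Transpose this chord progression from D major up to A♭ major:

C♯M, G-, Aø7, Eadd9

D major up to A♭ major is a diminished fifth; each chord root moves by that interval while the quality stays the same.
C♯M: root C♯ up a diminished fifth → G, giving GM.
G-: root G up a diminished fifth → Db, giving Db-.
Aø7: root A up a diminished fifth → Eb, giving Ebø7.
Eadd9: root E up a diminished fifth → Bb, giving Bbadd9.

GM Db- Ebø7 Bbadd9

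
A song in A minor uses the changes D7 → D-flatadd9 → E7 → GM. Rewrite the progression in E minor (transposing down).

A minor down to E minor is a perfect fourth; each chord root moves by that interval while the quality stays the same.
D7: root D down a perfect fourth → A, giving A7.
D-flatadd9: root D-flat down a perfect fourth → Ab, giving Abadd9.
E7: root E down a perfect fourth → B, giving B7.
GM: root G down a perfect fourth → D, giving DM.

A7 Abadd9 B7 DM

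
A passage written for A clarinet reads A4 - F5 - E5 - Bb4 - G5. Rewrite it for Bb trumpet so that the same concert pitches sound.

G#4 E5 D#5 A4 F#5

First find concert pitch: the A clarinet sounds a minor third below written, so A4 F5 E5 Bb4 G5 sounds F#4 D5 C#5 G4 E5.
Then write for Bb trumpet: it sounds a major second below written, so the part must be a major second above concert.
F#4 → G#4
D5 → E5
C#5 → D#5
G4 → A4
E5 → F#5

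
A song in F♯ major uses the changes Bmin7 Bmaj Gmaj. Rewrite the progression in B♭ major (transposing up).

Ebmin7 Ebmaj Cbmaj

F♯ major up to B♭ major is a diminished fourth; each chord root moves by that interval while the quality stays the same.
Bmin7: root B up a diminished fourth → Eb, giving Ebmin7.
Bmaj: root B up a diminished fourth → Eb, giving Ebmaj.
Gmaj: root G up a diminished fourth → Cb, giving Cbmaj.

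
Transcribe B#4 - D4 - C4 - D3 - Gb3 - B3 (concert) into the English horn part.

F##5 A4 G4 A3 Db4 F#4

The English horn sounds a perfect fifth below written, so the written part must be a perfect fifth above concert — transpose each note up.
B#4 to F##5
D4 to A4
C4 to G4
D3 to A3
Gb3 to Db4
B3 to F#4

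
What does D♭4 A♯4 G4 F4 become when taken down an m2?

C4 G##4 F#4 E4

Db4 -> C4
A#4 -> G##4
G4 -> F#4
F4 -> E4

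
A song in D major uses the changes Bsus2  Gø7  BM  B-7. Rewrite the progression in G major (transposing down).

D major down to G major is a perfect fifth; each chord root moves by that interval while the quality stays the same.
Bsus2: root B down a perfect fifth → E, giving Esus2.
Gø7: root G down a perfect fifth → C, giving Cø7.
BM: root B down a perfect fifth → E, giving EM.
B-7: root B down a perfect fifth → E, giving E-7.

Esus2 Cø7 EM E-7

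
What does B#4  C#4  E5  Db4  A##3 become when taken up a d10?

D6 Eb5 Gb6 Fbb5 C#5

B#4 becomes D6
C#4 becomes Eb5
E5 becomes Gb6
Db4 becomes Fbb5
A##3 becomes C#5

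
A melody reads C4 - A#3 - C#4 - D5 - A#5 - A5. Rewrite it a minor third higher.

C4 → Eb4
A#3 → C#4
C#4 → E4
D5 → F5
A#5 → C#6
A5 → C6

Eb4 C#4 E4 F5 C#6 C6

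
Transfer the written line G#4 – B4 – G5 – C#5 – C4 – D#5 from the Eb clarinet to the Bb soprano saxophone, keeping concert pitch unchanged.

First find concert pitch: the Eb clarinet sounds a minor third above written, so G#4 B4 G5 C#5 C4 D#5 sounds B4 D5 Bb5 E5 Eb4 F#5.
Then write for Bb soprano saxophone: it sounds a major second below written, so the part must be a major second above concert.
B4 → C#5
D5 → E5
Bb5 → C6
E5 → F#5
Eb4 → F4
F#5 → G#5

C#5 E5 C6 F#5 F4 G#5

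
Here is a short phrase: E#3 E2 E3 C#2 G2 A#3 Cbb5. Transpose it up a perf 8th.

E#4 E3 E4 C#3 G3 A#4 Cbb6

E#3: an octave up reaches E, and 12 semitones makes it E#4.
A perfect octave up from E2 gives E3.
E3: an octave up reaches E, and 12 semitones makes it E4.
C#2 up a perfect octave is C#3.
G2: an octave up reaches G, and 12 semitones makes it G3.
A#3: an octave up reaches A, and 12 semitones makes it A#4.
Cbb5 up a perfect octave is Cbb6.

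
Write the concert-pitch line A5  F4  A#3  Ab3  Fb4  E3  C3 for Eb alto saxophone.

F#6 D5 F##4 F4 Db5 C#4 A3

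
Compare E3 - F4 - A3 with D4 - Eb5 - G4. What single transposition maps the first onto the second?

up a minor seventh

From E3 to D4 is 7 letter names — a seventh of some quality.
E3 to D4 is 10 semitones, which makes it a minor seventh; the second version is higher, so the direction is up.
Checking another pair — A3 → G4 — gives the same interval.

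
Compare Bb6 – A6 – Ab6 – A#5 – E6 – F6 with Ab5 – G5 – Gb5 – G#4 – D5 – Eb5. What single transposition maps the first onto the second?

down a major ninth

From Bb6 to Ab5 is 9 letter names — a ninth of some quality.
Ab5 to Bb6 is 14 semitones, which makes it a major ninth; the second version is lower, so the direction is down.
Checking another pair — F6 → Eb5 — gives the same interval.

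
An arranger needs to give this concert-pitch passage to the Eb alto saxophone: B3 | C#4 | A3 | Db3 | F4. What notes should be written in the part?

G#4 A#4 F#4 Bb3 D5

The Eb alto saxophone sounds a major sixth below written, so the written part must be a major sixth above concert — transpose each note up.
B3 to G#4
C#4 to A#4
A3 to F#4
Db3 to Bb3
F4 to D5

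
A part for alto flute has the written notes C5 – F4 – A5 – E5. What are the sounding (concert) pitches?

G4 C4 E5 B4

The alto flute sounds a perfect fourth below written, so transpose each written note down a perfect fourth.
C5 becomes G4
F4 becomes C4
A5 becomes E5
E5 becomes B4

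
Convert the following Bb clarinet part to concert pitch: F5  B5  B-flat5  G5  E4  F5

Written C4 on the Bb clarinet sounds as Bb3, a major second lower; apply that shift to every note.
F5 to Eb5
B5 to A5
Bb5 to Ab5
G5 to F5
E4 to D4
F5 to Eb5

Eb5 A5 Ab5 F5 D4 Eb5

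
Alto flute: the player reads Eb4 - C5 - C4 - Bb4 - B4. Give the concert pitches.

Written C4 on the alto flute sounds as G3, a perfect fourth lower; apply that shift to every note.
Eb4 becomes Bb3
C5 becomes G4
C4 becomes G3
Bb4 becomes F4
B4 becomes F#4

Bb3 G4 G3 F4 F#4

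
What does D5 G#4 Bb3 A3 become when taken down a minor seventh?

E4 A#3 C3 B2

D5 → E4
G#4 → A#3
Bb3 → C3
A3 → B2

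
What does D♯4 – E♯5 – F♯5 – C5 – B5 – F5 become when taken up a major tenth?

F##5 G##6 A#6 E6 D#7 A6

D#4 to F##5
E#5 to G##6
F#5 to A#6
C5 to E6
B5 to D#7
F5 to A6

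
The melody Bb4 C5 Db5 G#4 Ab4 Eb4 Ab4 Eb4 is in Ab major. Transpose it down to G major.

Ab major to G major down is a minor second, so every note moves down by that interval.
Bb4 → A4
C5 → B4
Db5 → C5
G#4 → F##4
Ab4 → G4
Eb4 → D4
Ab4 → G4
Eb4 → D4

A4 B4 C5 F##4 G4 D4 G4 D4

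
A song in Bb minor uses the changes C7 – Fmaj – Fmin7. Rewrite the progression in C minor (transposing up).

Bb minor up to C minor is a major second; each chord root moves by that interval while the quality stays the same.
C7: root C up a major second → D, giving D7.
Fmaj: root F up a major second → G, giving Gmaj.
Fmin7: root F up a major second → G, giving Gmin7.

D7 Gmaj Gmin7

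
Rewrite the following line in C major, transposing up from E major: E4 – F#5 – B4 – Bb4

From E up to C is a minor sixth; apply that to each pitch.
E4 to C5
F#5 to D6
B4 to G5
Bb4 to Gb5

C5 D6 G5 Gb5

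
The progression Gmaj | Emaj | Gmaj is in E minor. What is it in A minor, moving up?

E minor up to A minor is a perfect fourth; each chord root moves by that interval while the quality stays the same.
Gmaj: root G up a perfect fourth → C, giving Cmaj.
Emaj: root E up a perfect fourth → A, giving Amaj.
Gmaj: root G up a perfect fourth → C, giving Cmaj.

Cmaj Amaj Cmaj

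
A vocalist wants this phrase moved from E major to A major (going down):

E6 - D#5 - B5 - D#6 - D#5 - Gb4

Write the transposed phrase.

A5 G#4 E5 G#5 G#4 Cb4

From E down to A is a perfect fifth; apply that to each pitch.
E6 becomes A5
D#5 becomes G#4
B5 becomes E5
D#6 becomes G#5
D#5 becomes G#4
Gb4 becomes Cb4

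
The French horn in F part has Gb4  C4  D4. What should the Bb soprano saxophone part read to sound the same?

Db4 G3 A3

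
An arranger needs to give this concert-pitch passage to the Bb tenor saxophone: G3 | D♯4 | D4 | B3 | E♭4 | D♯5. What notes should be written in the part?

The Bb tenor saxophone sounds a major ninth below written, so the written part must be a major ninth above concert — transpose each note up.
G3 -> A4
D#4 -> E#5
D4 -> E5
B3 -> C#5
Eb4 -> F5
D#5 -> E#6

A4 E#5 E5 C#5 F5 E#6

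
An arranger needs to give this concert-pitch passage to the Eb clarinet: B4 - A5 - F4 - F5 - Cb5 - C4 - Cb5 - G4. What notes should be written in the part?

G#4 F#5 D4 D5 Ab4 A3 Ab4 E4

The Eb clarinet sounds a minor third above written, so the written part must be a minor third below concert — transpose each note down.
B4 → G#4
A5 → F#5
F4 → D4
F5 → D5
Cb5 → Ab4
C4 → A3
Cb5 → Ab4
G4 → E4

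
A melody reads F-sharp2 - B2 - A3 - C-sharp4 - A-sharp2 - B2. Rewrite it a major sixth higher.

D#3 G#3 F#4 A#4 F##3 G#3

F#2 becomes D#3
B2 becomes G#3
A3 becomes F#4
C#4 becomes A#4
A#2 becomes F##3
B2 becomes G#3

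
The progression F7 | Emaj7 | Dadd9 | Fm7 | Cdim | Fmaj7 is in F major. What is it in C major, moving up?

C7 Bmaj7 Aadd9 Cm7 Gdim Cmaj7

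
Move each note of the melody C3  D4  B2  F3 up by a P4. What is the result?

C3: a fourth up reaches F, and 5 semitones makes it F3.
A perfect fourth up from D4 gives G4.
A perfect fourth up from B2 gives E3.
A perfect fourth up from F3 gives Bb3.

F3 G4 E3 Bb3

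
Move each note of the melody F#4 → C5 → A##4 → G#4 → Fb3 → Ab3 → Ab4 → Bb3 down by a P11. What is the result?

F#4 to C#3
C5 to G3
A##4 to E##3
G#4 to D#3
Fb3 to Cb2
Ab3 to Eb2
Ab4 to Eb3
Bb3 to F2

C#3 G3 E##3 D#3 Cb2 Eb2 Eb3 F2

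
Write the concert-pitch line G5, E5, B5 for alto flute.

C6 A5 E6

Written C4 sounds as G3 on the alto flute, so concert pitches are written a perfect fourth up.
G5 -> C6
E5 -> A5
B5 -> E6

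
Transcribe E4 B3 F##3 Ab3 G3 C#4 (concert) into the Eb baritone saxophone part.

C#6 G#5 D##5 F5 E5 A#5

Written C4 sounds as Eb2 on the Eb baritone saxophone, so concert pitches are written a major thirteenth up.
E4 → C#6
B3 → G#5
F##3 → D##5
Ab3 → F5
G3 → E5
C#4 → A#5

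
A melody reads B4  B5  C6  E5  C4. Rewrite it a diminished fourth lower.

A diminished fourth down from B4 gives F##4.
B5 down a diminished fourth is F##5.
C6: a fourth down reaches G, and 4 semitones makes it G#5.
E5: a fourth down reaches B, and 4 semitones makes it B#4.
C4: a fourth down reaches G, and 4 semitones makes it G#3.

F##4 F##5 G#5 B#4 G#3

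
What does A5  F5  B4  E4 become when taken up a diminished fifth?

Eb6 Cb6 F5 Bb4

A5: a fifth up reaches E, and 6 semitones makes it Eb6.
A diminished fifth up from F5 gives Cb6.
B4 up a diminished fifth is F5.
E4 up a diminished fifth is Bb4.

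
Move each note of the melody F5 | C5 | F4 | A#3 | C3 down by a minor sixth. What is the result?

F5 down a minor sixth is A4.
A minor sixth down from C5 gives E4.
F4: a sixth down reaches A, and 8 semitones makes it A3.
A#3 down a minor sixth is C##3.
A minor sixth down from C3 gives E2.

A4 E4 A3 C##3 E2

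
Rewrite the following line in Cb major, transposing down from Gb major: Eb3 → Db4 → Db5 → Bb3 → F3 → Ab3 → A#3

Ab2 Gb3 Gb4 Eb3 Bb2 Db3 D#3

From Gb down to Cb is a perfect fifth; apply that to each pitch.
Eb3 to Ab2
Db4 to Gb3
Db5 to Gb4
Bb3 to Eb3
F3 to Bb2
Ab3 to Db3
A#3 to D#3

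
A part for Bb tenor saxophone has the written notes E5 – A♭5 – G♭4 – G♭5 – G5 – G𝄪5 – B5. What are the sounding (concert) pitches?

D4 Gb4 Fb3 Fb4 F4 F##4 A4

The Bb tenor saxophone sounds a major ninth below written, so transpose each written note down a major ninth.
E5 → D4
Ab5 → Gb4
Gb4 → Fb3
Gb5 → Fb4
G5 → F4
G##5 → F##4
B5 → A4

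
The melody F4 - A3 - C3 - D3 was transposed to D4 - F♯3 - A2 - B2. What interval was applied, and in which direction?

From F4 to D4 is 3 letter names — a third of some quality.
D4 to F4 is 3 semitones, which makes it a minor third; the second version is lower, so the direction is down.
Checking another pair — D3 → B2 — gives the same interval.

down a minor third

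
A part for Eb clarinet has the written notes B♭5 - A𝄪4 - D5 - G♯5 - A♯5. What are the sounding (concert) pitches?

Written C4 on the Eb clarinet sounds as Eb4, a minor third higher; apply that shift to every note.
Bb5 -> Db6
A##4 -> C##5
D5 -> F5
G#5 -> B5
A#5 -> C#6

Db6 C##5 F5 B5 C#6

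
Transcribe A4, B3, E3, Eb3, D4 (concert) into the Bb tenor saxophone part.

B5 C#5 F#4 F4 E5

The Bb tenor saxophone sounds a major ninth below written, so the written part must be a major ninth above concert — transpose each note up.
A4 → B5
B3 → C#5
E3 → F#4
Eb3 → F4
D4 → E5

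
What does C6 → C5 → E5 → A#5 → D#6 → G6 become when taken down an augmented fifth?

C6 becomes Fb5
C5 becomes Fb4
E5 becomes Ab4
A#5 becomes D5
D#6 becomes G5
G6 becomes Cb6

Fb5 Fb4 Ab4 D5 G5 Cb6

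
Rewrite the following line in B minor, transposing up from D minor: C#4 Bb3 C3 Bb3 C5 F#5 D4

D minor to B minor up is a major sixth, so every note moves up by that interval.
C#4 → A#4
Bb3 → G4
C3 → A3
Bb3 → G4
C5 → A5
F#5 → D#6
D4 → B4

A#4 G4 A3 G4 A5 D#6 B4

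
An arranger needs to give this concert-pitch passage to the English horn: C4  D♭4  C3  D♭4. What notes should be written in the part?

G4 Ab4 G3 Ab4

The English horn sounds a perfect fifth below written, so the written part must be a perfect fifth above concert — transpose each note up.
C4 gives G4
Db4 gives Ab4
C3 gives G3
Db4 gives Ab4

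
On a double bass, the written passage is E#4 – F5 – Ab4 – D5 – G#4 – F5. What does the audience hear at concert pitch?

E#3 F4 Ab3 D4 G#3 F4

The double bass sounds a perfect octave below written, so transpose each written note down a perfect octave.
E#4 becomes E#3
F5 becomes F4
Ab4 becomes Ab3
D5 becomes D4
G#4 becomes G#3
F5 becomes F4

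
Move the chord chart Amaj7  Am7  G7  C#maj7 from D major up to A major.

D major up to A major is a perfect fifth; each chord root moves by that interval while the quality stays the same.
Amaj7: root A up a perfect fifth → E, giving Emaj7.
Am7: root A up a perfect fifth → E, giving Em7.
G7: root G up a perfect fifth → D, giving D7.
C#maj7: root C# up a perfect fifth → G#, giving G#maj7.

Emaj7 Em7 D7 G#maj7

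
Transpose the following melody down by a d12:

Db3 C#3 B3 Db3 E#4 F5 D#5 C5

G1 F##1 E#2 G1 A##2 B3 G##3 F#3

Db3 down a diminished twelfth is G1.
A diminished twelfth down from C#3 gives F##1.
B3 down a diminished twelfth is E#2.
A diminished twelfth down from Db3 gives G1.
E#4: a twelfth down reaches A, and 18 semitones makes it A##2.
A diminished twelfth down from F5 gives B3.
D#5 down a diminished twelfth is G##3.
C5 down a diminished twelfth is F#3.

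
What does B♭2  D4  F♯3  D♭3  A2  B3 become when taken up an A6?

G#3 B#4 D##4 B3 F##3 G##4

Bb2 to G#3
D4 to B#4
F#3 to D##4
Db3 to B3
A2 to F##3
B3 to G##4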